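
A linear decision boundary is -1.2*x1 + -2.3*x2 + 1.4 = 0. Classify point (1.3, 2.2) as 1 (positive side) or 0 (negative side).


Compute -1.2 * 1.3 + -2.3 * 2.2 + 1.4
= -1.56 + -5.06 + 1.4
= -5.22
Since -5.22 < 0, the point is on the negative side.

0


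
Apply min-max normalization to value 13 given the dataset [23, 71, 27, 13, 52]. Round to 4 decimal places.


Min = 13, Max = 71
Range = 71 - 13 = 58
Scaled = (x - min) / (max - min)
= (13 - 13) / 58
= 0 / 58
= 0.0000

0.0000


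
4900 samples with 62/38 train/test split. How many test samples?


Train samples = 4900 * 62% = 3038
Test samples = 4900 - 3038
= 1862

1862


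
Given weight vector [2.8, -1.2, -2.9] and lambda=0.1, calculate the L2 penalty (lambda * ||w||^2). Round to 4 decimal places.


Squaring each weight:
2.8^2 = 7.84
(-1.2)^2 = 1.44
(-2.9)^2 = 8.41
Sum of squares = 17.69
Penalty = 0.1 * 17.69 = 1.7690

1.7690


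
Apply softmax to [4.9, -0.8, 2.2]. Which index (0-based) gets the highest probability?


Softmax is a monotonic transformation, so it preserves the argmax.
We need to find the index of the maximum logit.
Index 0: 4.9
Index 1: -0.8
Index 2: 2.2
Maximum logit = 4.9 at index 0

0


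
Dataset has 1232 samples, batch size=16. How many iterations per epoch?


Iterations per epoch = dataset_size / batch_size
= 1232 / 16
= 77

77


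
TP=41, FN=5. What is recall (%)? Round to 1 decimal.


Recall = TP / (TP + FN) * 100
= 41 / (41 + 5)
= 41 / 46
= 0.8913
= 89.1%

89.1


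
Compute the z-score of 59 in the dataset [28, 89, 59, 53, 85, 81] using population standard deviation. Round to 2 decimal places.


Mean = (28 + 89 + 59 + 53 + 85 + 81) / 6 = 65.8333
Variance = sum((x_i - mean)^2) / n = 462.8056
Std = sqrt(462.8056) = 21.5129
Z = (x - mean) / std
= (59 - 65.8333) / 21.5129
= -6.8333 / 21.5129
= -0.32

-0.32


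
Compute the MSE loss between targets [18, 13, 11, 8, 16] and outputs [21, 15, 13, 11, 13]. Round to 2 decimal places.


Differences: [-3, -2, -2, -3, 3]
Squared errors: [9, 4, 4, 9, 9]
Sum of squared errors = 35
MSE = 35 / 5 = 7.00

7.00


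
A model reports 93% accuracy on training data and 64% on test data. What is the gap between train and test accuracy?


Gap = train_accuracy - test_accuracy
= 93 - 64
= 29%
This large gap strongly indicates overfitting.

29


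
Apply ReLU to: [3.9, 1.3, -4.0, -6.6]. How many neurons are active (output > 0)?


ReLU(x) = max(0, x) for each element:
ReLU(3.9) = 3.9
ReLU(1.3) = 1.3
ReLU(-4.0) = 0
ReLU(-6.6) = 0
Active neurons (>0): 2

2


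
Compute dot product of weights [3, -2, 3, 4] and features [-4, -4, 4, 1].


Element-wise products:
3 * -4 = -12
-2 * -4 = 8
3 * 4 = 12
4 * 1 = 4
Sum = -12 + 8 + 12 + 4
= 12

12


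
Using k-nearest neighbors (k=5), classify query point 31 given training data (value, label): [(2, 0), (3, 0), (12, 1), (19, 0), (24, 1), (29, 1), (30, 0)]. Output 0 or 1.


Distances from query 31:
Point 30 (class 0): distance = 1
Point 29 (class 1): distance = 2
Point 24 (class 1): distance = 7
Point 19 (class 0): distance = 12
Point 12 (class 1): distance = 19
K=5 nearest neighbors: classes = [0, 1, 1, 0, 1]
Votes for class 1: 3 / 5
Majority vote => class 1

1


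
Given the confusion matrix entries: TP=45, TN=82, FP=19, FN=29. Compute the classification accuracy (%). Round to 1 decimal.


Accuracy = (TP + TN) / (TP + TN + FP + FN) * 100
= (45 + 82) / (45 + 82 + 19 + 29)
= 127 / 175
= 0.7257
= 72.6%

72.6


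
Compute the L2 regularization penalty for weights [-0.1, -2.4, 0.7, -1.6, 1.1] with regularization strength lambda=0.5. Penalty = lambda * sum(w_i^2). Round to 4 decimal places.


Squaring each weight:
(-0.1)^2 = 0.01
(-2.4)^2 = 5.76
0.7^2 = 0.49
(-1.6)^2 = 2.56
1.1^2 = 1.21
Sum of squares = 10.03
Penalty = 0.5 * 10.03 = 5.0150

5.0150


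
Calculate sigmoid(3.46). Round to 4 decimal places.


sigmoid(z) = 1 / (1 + exp(-z))
exp(-(3.46)) = exp(-3.46) = 0.0314
1 + 0.0314 = 1.0314
1 / 1.0314 = 0.9695

0.9695


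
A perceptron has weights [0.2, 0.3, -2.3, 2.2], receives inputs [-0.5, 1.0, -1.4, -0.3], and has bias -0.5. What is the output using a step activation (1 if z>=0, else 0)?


z = w . x + b
= 0.2*-0.5 + 0.3*1.0 + -2.3*-1.4 + 2.2*-0.3 + -0.5
= -0.1 + 0.3 + 3.22 + -0.66 + -0.5
= 2.76 + -0.5
= 2.26
Since z = 2.26 >= 0, output = 1

1


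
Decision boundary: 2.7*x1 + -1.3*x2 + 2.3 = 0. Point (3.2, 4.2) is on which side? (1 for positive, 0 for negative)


Compute 2.7 * 3.2 + -1.3 * 4.2 + 2.3
= 8.64 + -5.46 + 2.3
= 5.48
Since 5.48 >= 0, the point is on the positive side.

1


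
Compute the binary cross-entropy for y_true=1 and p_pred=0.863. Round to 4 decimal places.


For y=1: Loss = -log(p)
= -log(0.863)
= -(-0.1473)
= 0.1473

0.1473


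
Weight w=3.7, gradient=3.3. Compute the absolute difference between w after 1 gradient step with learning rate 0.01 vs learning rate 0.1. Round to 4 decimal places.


With lr=0.01: w_new = 3.7 - 0.01 * 3.3 = 3.667
With lr=0.1: w_new = 3.7 - 0.1 * 3.3 = 3.37
Absolute difference = |3.667 - 3.37|
= 0.2970

0.2970


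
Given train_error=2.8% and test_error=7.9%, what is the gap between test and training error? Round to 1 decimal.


Generalization gap = test_error - train_error
= 7.9 - 2.8
= 5.1%
A moderate gap.

5.1


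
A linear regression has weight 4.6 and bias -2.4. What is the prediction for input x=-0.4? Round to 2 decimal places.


y = 4.6 * -0.4 + (-2.4)
= -1.84 + (-2.4)
= -4.24

-4.24


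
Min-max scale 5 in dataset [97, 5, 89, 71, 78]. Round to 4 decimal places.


Min = 5, Max = 97
Range = 97 - 5 = 92
Scaled = (x - min) / (max - min)
= (5 - 5) / 92
= 0 / 92
= 0.0000

0.0000


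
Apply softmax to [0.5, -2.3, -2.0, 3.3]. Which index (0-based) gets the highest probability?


Softmax is a monotonic transformation, so it preserves the argmax.
We need to find the index of the maximum logit.
Index 0: 0.5
Index 1: -2.3
Index 2: -2.0
Index 3: 3.3
Maximum logit = 3.3 at index 3

3


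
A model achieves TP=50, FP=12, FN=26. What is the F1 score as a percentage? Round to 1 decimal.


Precision = TP / (TP + FP) = 50 / 62 = 0.8065
Recall = TP / (TP + FN) = 50 / 76 = 0.6579
F1 = 2 * P * R / (P + R)
= 2 * 0.8065 * 0.6579 / (0.8065 + 0.6579)
= 1.0611 / 1.4643
= 0.7246
As percentage: 72.5%

72.5


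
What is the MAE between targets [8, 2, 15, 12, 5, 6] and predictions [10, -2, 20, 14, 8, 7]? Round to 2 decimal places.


Absolute errors: [2, 4, 5, 2, 3, 1]
Sum of absolute errors = 17
MAE = 17 / 6 = 2.83

2.83


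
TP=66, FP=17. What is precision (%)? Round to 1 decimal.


Precision = TP / (TP + FP) * 100
= 66 / (66 + 17)
= 66 / 83
= 0.7952
= 79.5%

79.5


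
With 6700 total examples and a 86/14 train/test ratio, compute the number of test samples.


Train samples = 6700 * 86% = 5762
Test samples = 6700 - 5762
= 938

938


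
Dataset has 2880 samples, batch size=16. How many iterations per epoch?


Iterations per epoch = dataset_size / batch_size
= 2880 / 16
= 180

180


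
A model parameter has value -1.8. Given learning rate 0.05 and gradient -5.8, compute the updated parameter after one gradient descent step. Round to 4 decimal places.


w_new = w_old - lr * gradient
= -1.8 - 0.05 * -5.8
= -1.8 - (-0.29)
= -1.5100

-1.5100


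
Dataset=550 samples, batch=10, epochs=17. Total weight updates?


Iterations per epoch = 550 / 10 = 55
Total updates = iterations_per_epoch * epochs
= 55 * 17
= 935

935


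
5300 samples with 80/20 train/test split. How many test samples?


Train samples = 5300 * 80% = 4240
Test samples = 5300 - 4240
= 1060

1060


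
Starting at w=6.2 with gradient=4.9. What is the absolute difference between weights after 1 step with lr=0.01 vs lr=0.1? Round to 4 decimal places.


With lr=0.01: w_new = 6.2 - 0.01 * 4.9 = 6.151
With lr=0.1: w_new = 6.2 - 0.1 * 4.9 = 5.71
Absolute difference = |6.151 - 5.71|
= 0.4410

0.4410


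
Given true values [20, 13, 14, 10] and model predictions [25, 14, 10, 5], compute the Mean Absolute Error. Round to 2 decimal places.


Absolute errors: [5, 1, 4, 5]
Sum of absolute errors = 15
MAE = 15 / 4 = 3.75

3.75


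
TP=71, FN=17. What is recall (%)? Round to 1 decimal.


Recall = TP / (TP + FN) * 100
= 71 / (71 + 17)
= 71 / 88
= 0.8068
= 80.7%

80.7


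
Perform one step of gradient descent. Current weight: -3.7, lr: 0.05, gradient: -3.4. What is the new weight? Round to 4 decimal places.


w_new = w_old - lr * gradient
= -3.7 - 0.05 * -3.4
= -3.7 - (-0.17)
= -3.5300

-3.5300


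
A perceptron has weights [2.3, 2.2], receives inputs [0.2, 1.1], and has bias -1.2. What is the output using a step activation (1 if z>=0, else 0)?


z = w . x + b
= 2.3*0.2 + 2.2*1.1 + -1.2
= 0.46 + 2.42 + -1.2
= 2.88 + -1.2
= 1.68
Since z = 1.68 >= 0, output = 1

1


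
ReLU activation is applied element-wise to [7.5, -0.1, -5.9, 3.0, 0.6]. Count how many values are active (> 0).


ReLU(x) = max(0, x) for each element:
ReLU(7.5) = 7.5
ReLU(-0.1) = 0
ReLU(-5.9) = 0
ReLU(3.0) = 3.0
ReLU(0.6) = 0.6
Active neurons (>0): 3

3


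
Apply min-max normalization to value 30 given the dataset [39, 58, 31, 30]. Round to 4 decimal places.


Min = 30, Max = 58
Range = 58 - 30 = 28
Scaled = (x - min) / (max - min)
= (30 - 30) / 28
= 0 / 28
= 0.0000

0.0000


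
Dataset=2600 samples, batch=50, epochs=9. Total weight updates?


Iterations per epoch = 2600 / 50 = 52
Total updates = iterations_per_epoch * epochs
= 52 * 9
= 468

468


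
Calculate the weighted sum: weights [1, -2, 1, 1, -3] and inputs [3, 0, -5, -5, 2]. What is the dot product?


Element-wise products:
1 * 3 = 3
-2 * 0 = 0
1 * -5 = -5
1 * -5 = -5
-3 * 2 = -6
Sum = 3 + 0 + -5 + -5 + -6
= -13

-13


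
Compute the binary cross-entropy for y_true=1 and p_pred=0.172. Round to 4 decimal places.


For y=1: Loss = -log(p)
= -log(0.172)
= -(-1.7603)
= 1.7603

1.7603


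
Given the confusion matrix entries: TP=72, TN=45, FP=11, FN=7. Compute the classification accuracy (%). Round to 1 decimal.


Accuracy = (TP + TN) / (TP + TN + FP + FN) * 100
= (72 + 45) / (72 + 45 + 11 + 7)
= 117 / 135
= 0.8667
= 86.7%

86.7


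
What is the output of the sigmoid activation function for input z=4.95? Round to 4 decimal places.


sigmoid(z) = 1 / (1 + exp(-z))
exp(-(4.95)) = exp(-4.95) = 0.0071
1 + 0.0071 = 1.0071
1 / 1.0071 = 0.9930

0.9930


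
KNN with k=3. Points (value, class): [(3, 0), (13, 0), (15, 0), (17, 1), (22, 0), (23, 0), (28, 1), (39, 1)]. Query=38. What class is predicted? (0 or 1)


Distances from query 38:
Point 39 (class 1): distance = 1
Point 28 (class 1): distance = 10
Point 23 (class 0): distance = 15
K=3 nearest neighbors: classes = [1, 1, 0]
Votes for class 1: 2 / 3
Majority vote => class 1

1


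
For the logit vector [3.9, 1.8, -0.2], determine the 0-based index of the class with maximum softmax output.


Softmax is a monotonic transformation, so it preserves the argmax.
We need to find the index of the maximum logit.
Index 0: 3.9
Index 1: 1.8
Index 2: -0.2
Maximum logit = 3.9 at index 0

0


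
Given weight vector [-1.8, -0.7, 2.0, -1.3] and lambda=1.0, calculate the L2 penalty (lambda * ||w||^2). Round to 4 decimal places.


Squaring each weight:
(-1.8)^2 = 3.24
(-0.7)^2 = 0.49
2.0^2 = 4.0
(-1.3)^2 = 1.69
Sum of squares = 9.42
Penalty = 1.0 * 9.42 = 9.4200

9.4200


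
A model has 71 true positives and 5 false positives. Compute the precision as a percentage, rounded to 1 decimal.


Precision = TP / (TP + FP) * 100
= 71 / (71 + 5)
= 71 / 76
= 0.9342
= 93.4%

93.4


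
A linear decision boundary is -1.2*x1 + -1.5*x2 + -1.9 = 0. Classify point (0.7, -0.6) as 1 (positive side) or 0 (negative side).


Compute -1.2 * 0.7 + -1.5 * -0.6 + -1.9
= -0.84 + 0.9 + -1.9
= -1.84
Since -1.84 < 0, the point is on the negative side.

0


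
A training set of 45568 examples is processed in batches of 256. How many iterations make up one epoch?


Iterations per epoch = dataset_size / batch_size
= 45568 / 256
= 178

178


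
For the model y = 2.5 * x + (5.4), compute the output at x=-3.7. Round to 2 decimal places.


y = 2.5 * -3.7 + (5.4)
= -9.25 + (5.4)
= -3.85

-3.85


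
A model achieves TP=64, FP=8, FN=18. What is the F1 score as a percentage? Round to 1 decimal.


Precision = TP / (TP + FP) = 64 / 72 = 0.8889
Recall = TP / (TP + FN) = 64 / 82 = 0.7805
F1 = 2 * P * R / (P + R)
= 2 * 0.8889 * 0.7805 / (0.8889 + 0.7805)
= 1.3875 / 1.6694
= 0.8312
As percentage: 83.1%

83.1


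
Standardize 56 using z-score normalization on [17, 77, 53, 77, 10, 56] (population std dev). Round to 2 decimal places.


Mean = (17 + 77 + 53 + 77 + 10 + 56) / 6 = 48.3333
Variance = sum((x_i - mean)^2) / n = 695.8889
Std = sqrt(695.8889) = 26.3797
Z = (x - mean) / std
= (56 - 48.3333) / 26.3797
= 7.6667 / 26.3797
= 0.29

0.29


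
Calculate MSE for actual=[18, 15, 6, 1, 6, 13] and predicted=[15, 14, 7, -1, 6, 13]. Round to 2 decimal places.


Differences: [3, 1, -1, 2, 0, 0]
Squared errors: [9, 1, 1, 4, 0, 0]
Sum of squared errors = 15
MSE = 15 / 6 = 2.50

2.50


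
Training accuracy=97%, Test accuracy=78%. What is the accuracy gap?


Gap = train_accuracy - test_accuracy
= 97 - 78
= 19%
This gap suggests the model is overfitting.

19


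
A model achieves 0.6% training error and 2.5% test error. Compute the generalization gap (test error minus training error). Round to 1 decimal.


Generalization gap = test_error - train_error
= 2.5 - 0.6
= 1.9%
A small gap suggests good generalization.

1.9


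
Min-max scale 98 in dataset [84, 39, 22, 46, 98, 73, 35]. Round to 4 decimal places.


Min = 22, Max = 98
Range = 98 - 22 = 76
Scaled = (x - min) / (max - min)
= (98 - 22) / 76
= 76 / 76
= 1.0000

1.0000


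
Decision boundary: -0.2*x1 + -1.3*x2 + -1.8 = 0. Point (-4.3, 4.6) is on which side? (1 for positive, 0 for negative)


Compute -0.2 * -4.3 + -1.3 * 4.6 + -1.8
= 0.86 + -5.98 + -1.8
= -6.92
Since -6.92 < 0, the point is on the negative side.

0


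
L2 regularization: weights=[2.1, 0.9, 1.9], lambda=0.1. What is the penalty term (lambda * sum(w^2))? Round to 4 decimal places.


Squaring each weight:
2.1^2 = 4.41
0.9^2 = 0.81
1.9^2 = 3.61
Sum of squares = 8.83
Penalty = 0.1 * 8.83 = 0.8830

0.8830


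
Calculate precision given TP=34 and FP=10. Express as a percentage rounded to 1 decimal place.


Precision = TP / (TP + FP) * 100
= 34 / (34 + 10)
= 34 / 44
= 0.7727
= 77.3%

77.3


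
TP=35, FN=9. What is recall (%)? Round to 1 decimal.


Recall = TP / (TP + FN) * 100
= 35 / (35 + 9)
= 35 / 44
= 0.7955
= 79.5%

79.5


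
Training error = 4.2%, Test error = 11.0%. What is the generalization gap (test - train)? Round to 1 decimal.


Generalization gap = test_error - train_error
= 11.0 - 4.2
= 6.8%
A moderate gap.

6.8


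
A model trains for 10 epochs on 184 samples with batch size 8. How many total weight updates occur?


Iterations per epoch = 184 / 8 = 23
Total updates = iterations_per_epoch * epochs
= 23 * 10
= 230

230


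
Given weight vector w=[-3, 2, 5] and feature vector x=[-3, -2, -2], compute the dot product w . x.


Element-wise products:
-3 * -3 = 9
2 * -2 = -4
5 * -2 = -10
Sum = 9 + -4 + -10
= -5

-5


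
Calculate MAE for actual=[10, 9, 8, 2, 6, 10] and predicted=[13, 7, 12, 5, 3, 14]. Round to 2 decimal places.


Absolute errors: [3, 2, 4, 3, 3, 4]
Sum of absolute errors = 19
MAE = 19 / 6 = 3.17

3.17


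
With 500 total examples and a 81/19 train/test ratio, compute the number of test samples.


Train samples = 500 * 81% = 405
Test samples = 500 - 405
= 95

95


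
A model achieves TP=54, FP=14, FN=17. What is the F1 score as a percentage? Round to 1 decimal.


Precision = TP / (TP + FP) = 54 / 68 = 0.7941
Recall = TP / (TP + FN) = 54 / 71 = 0.7606
F1 = 2 * P * R / (P + R)
= 2 * 0.7941 * 0.7606 / (0.7941 + 0.7606)
= 1.208 / 1.5547
= 0.777
As percentage: 77.7%

77.7


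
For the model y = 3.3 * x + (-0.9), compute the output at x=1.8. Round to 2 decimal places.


y = 3.3 * 1.8 + (-0.9)
= 5.94 + (-0.9)
= 5.04

5.04


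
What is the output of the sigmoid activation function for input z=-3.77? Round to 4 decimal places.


sigmoid(z) = 1 / (1 + exp(-z))
exp(-(-3.77)) = exp(3.77) = 43.3801
1 + 43.3801 = 44.3801
1 / 44.3801 = 0.0225

0.0225


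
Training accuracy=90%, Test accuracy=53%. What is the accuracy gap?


Gap = train_accuracy - test_accuracy
= 90 - 53
= 37%
This large gap strongly indicates overfitting.

37


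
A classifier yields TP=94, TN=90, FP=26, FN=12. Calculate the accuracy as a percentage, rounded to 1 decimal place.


Accuracy = (TP + TN) / (TP + TN + FP + FN) * 100
= (94 + 90) / (94 + 90 + 26 + 12)
= 184 / 222
= 0.8288
= 82.9%

82.9


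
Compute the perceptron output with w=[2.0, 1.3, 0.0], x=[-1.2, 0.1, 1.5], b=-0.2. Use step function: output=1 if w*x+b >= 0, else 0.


z = w . x + b
= 2.0*-1.2 + 1.3*0.1 + 0.0*1.5 + -0.2
= -2.4 + 0.13 + 0.0 + -0.2
= -2.27 + -0.2
= -2.47
Since z = -2.47 < 0, output = 0

0


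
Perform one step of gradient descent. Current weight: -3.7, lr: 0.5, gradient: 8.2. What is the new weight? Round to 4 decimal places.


w_new = w_old - lr * gradient
= -3.7 - 0.5 * 8.2
= -3.7 - (4.1)
= -7.8000

-7.8000


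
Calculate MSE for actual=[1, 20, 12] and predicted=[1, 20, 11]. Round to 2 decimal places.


Differences: [0, 0, 1]
Squared errors: [0, 0, 1]
Sum of squared errors = 1
MSE = 1 / 3 = 0.33

0.33


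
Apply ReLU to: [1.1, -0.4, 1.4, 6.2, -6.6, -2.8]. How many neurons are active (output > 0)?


ReLU(x) = max(0, x) for each element:
ReLU(1.1) = 1.1
ReLU(-0.4) = 0
ReLU(1.4) = 1.4
ReLU(6.2) = 6.2
ReLU(-6.6) = 0
ReLU(-2.8) = 0
Active neurons (>0): 3

3


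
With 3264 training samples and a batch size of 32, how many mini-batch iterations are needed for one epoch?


Iterations per epoch = dataset_size / batch_size
= 3264 / 32
= 102

102


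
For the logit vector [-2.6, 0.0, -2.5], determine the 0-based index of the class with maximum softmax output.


Softmax is a monotonic transformation, so it preserves the argmax.
We need to find the index of the maximum logit.
Index 0: -2.6
Index 1: 0.0
Index 2: -2.5
Maximum logit = 0.0 at index 1

1


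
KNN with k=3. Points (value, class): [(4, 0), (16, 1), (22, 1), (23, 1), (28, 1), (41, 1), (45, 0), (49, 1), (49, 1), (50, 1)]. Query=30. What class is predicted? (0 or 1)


Distances from query 30:
Point 28 (class 1): distance = 2
Point 23 (class 1): distance = 7
Point 22 (class 1): distance = 8
K=3 nearest neighbors: classes = [1, 1, 1]
Votes for class 1: 3 / 3
Majority vote => class 1

1


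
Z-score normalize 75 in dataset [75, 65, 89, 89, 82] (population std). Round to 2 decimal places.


Mean = (75 + 65 + 89 + 89 + 82) / 5 = 80.0
Variance = sum((x_i - mean)^2) / n = 83.2
Std = sqrt(83.2) = 9.1214
Z = (x - mean) / std
= (75 - 80.0) / 9.1214
= -5.0 / 9.1214
= -0.55

-0.55


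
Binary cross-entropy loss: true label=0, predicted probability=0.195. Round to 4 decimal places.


For y=0: Loss = -log(1-p)
= -log(1 - 0.195)
= -log(0.805)
= -(-0.2169)
= 0.2169

0.2169


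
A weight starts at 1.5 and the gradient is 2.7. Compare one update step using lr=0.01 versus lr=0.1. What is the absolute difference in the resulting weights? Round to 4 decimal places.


With lr=0.01: w_new = 1.5 - 0.01 * 2.7 = 1.473
With lr=0.1: w_new = 1.5 - 0.1 * 2.7 = 1.23
Absolute difference = |1.473 - 1.23|
= 0.2430

0.2430


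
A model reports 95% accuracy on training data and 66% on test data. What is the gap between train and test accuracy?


Gap = train_accuracy - test_accuracy
= 95 - 66
= 29%
This large gap strongly indicates overfitting.

29


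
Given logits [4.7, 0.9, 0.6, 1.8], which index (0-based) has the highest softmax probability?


Softmax is a monotonic transformation, so it preserves the argmax.
We need to find the index of the maximum logit.
Index 0: 4.7
Index 1: 0.9
Index 2: 0.6
Index 3: 1.8
Maximum logit = 4.7 at index 0

0


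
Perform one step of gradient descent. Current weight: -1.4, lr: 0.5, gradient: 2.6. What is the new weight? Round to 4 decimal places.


w_new = w_old - lr * gradient
= -1.4 - 0.5 * 2.6
= -1.4 - (1.3)
= -2.7000

-2.7000


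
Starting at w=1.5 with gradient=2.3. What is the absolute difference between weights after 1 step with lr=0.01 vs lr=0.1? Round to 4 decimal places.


With lr=0.01: w_new = 1.5 - 0.01 * 2.3 = 1.477
With lr=0.1: w_new = 1.5 - 0.1 * 2.3 = 1.27
Absolute difference = |1.477 - 1.27|
= 0.2070

0.2070


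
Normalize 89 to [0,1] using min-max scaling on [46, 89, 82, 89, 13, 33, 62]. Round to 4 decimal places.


Min = 13, Max = 89
Range = 89 - 13 = 76
Scaled = (x - min) / (max - min)
= (89 - 13) / 76
= 76 / 76
= 1.0000

1.0000


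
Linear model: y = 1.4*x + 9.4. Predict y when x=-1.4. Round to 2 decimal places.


y = 1.4 * -1.4 + (9.4)
= -1.96 + (9.4)
= 7.44

7.44


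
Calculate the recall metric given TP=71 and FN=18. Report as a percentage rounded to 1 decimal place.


Recall = TP / (TP + FN) * 100
= 71 / (71 + 18)
= 71 / 89
= 0.7978
= 79.8%

79.8


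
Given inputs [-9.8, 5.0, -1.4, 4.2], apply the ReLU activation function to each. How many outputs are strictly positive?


ReLU(x) = max(0, x) for each element:
ReLU(-9.8) = 0
ReLU(5.0) = 5.0
ReLU(-1.4) = 0
ReLU(4.2) = 4.2
Active neurons (>0): 2

2


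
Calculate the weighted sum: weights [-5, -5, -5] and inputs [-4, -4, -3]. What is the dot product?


Element-wise products:
-5 * -4 = 20
-5 * -4 = 20
-5 * -3 = 15
Sum = 20 + 20 + 15
= 55

55


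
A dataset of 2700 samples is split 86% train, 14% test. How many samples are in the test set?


Train samples = 2700 * 86% = 2322
Test samples = 2700 - 2322
= 378

378


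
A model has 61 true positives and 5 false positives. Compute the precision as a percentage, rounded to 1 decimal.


Precision = TP / (TP + FP) * 100
= 61 / (61 + 5)
= 61 / 66
= 0.9242
= 92.4%

92.4


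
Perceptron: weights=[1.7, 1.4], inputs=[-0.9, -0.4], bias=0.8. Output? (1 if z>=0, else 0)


z = w . x + b
= 1.7*-0.9 + 1.4*-0.4 + 0.8
= -1.53 + -0.56 + 0.8
= -2.09 + 0.8
= -1.29
Since z = -1.29 < 0, output = 0

0


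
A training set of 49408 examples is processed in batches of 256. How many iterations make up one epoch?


Iterations per epoch = dataset_size / batch_size
= 49408 / 256
= 193

193


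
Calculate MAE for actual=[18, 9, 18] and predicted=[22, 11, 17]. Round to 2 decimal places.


Absolute errors: [4, 2, 1]
Sum of absolute errors = 7
MAE = 7 / 3 = 2.33

2.33


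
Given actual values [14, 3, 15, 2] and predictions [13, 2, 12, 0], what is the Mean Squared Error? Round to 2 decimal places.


Differences: [1, 1, 3, 2]
Squared errors: [1, 1, 9, 4]
Sum of squared errors = 15
MSE = 15 / 4 = 3.75

3.75


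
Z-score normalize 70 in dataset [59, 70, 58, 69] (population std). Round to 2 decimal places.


Mean = (59 + 70 + 58 + 69) / 4 = 64.0
Variance = sum((x_i - mean)^2) / n = 30.5
Std = sqrt(30.5) = 5.5227
Z = (x - mean) / std
= (70 - 64.0) / 5.5227
= 6.0 / 5.5227
= 1.09

1.09


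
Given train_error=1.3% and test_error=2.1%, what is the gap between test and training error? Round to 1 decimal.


Generalization gap = test_error - train_error
= 2.1 - 1.3
= 0.8%
A small gap suggests good generalization.

0.8


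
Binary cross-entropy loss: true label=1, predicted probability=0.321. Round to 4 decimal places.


For y=1: Loss = -log(p)
= -log(0.321)
= -(-1.1363)
= 1.1363

1.1363


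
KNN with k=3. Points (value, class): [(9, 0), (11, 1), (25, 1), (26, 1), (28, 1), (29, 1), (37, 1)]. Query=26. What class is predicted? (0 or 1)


Distances from query 26:
Point 26 (class 1): distance = 0
Point 25 (class 1): distance = 1
Point 28 (class 1): distance = 2
K=3 nearest neighbors: classes = [1, 1, 1]
Votes for class 1: 3 / 3
Majority vote => class 1

1


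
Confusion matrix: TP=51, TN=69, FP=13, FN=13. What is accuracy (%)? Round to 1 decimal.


Accuracy = (TP + TN) / (TP + TN + FP + FN) * 100
= (51 + 69) / (51 + 69 + 13 + 13)
= 120 / 146
= 0.8219
= 82.2%

82.2


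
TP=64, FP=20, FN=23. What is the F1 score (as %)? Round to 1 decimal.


Precision = TP / (TP + FP) = 64 / 84 = 0.7619
Recall = TP / (TP + FN) = 64 / 87 = 0.7356
F1 = 2 * P * R / (P + R)
= 2 * 0.7619 * 0.7356 / (0.7619 + 0.7356)
= 1.121 / 1.4975
= 0.7485
As percentage: 74.9%

74.9


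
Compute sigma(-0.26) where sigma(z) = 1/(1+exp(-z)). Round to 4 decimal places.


sigmoid(z) = 1 / (1 + exp(-z))
exp(-(-0.26)) = exp(0.26) = 1.2969
1 + 1.2969 = 2.2969
1 / 2.2969 = 0.4354

0.4354


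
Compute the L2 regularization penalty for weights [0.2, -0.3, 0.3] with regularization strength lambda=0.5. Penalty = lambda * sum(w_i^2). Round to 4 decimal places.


Squaring each weight:
0.2^2 = 0.04
(-0.3)^2 = 0.09
0.3^2 = 0.09
Sum of squares = 0.22
Penalty = 0.5 * 0.22 = 0.1100

0.1100


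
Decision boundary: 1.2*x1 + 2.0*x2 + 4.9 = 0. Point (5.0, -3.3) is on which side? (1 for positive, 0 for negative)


Compute 1.2 * 5.0 + 2.0 * -3.3 + 4.9
= 6.0 + -6.6 + 4.9
= 4.3
Since 4.3 >= 0, the point is on the positive side.

1


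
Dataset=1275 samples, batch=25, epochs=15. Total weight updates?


Iterations per epoch = 1275 / 25 = 51
Total updates = iterations_per_epoch * epochs
= 51 * 15
= 765

765


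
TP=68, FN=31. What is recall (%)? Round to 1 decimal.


Recall = TP / (TP + FN) * 100
= 68 / (68 + 31)
= 68 / 99
= 0.6869
= 68.7%

68.7


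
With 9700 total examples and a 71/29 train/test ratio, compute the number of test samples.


Train samples = 9700 * 71% = 6887
Test samples = 9700 - 6887
= 2813

2813


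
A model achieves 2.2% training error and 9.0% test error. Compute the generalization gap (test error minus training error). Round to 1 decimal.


Generalization gap = test_error - train_error
= 9.0 - 2.2
= 6.8%
A moderate gap.

6.8


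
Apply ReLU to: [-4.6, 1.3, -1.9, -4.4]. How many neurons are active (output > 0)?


ReLU(x) = max(0, x) for each element:
ReLU(-4.6) = 0
ReLU(1.3) = 1.3
ReLU(-1.9) = 0
ReLU(-4.4) = 0
Active neurons (>0): 1

1


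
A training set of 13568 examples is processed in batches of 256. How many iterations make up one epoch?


Iterations per epoch = dataset_size / batch_size
= 13568 / 256
= 53

53


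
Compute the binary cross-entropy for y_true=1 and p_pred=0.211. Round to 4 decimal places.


For y=1: Loss = -log(p)
= -log(0.211)
= -(-1.5559)
= 1.5559

1.5559


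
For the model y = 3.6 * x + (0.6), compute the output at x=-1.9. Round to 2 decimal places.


y = 3.6 * -1.9 + (0.6)
= -6.84 + (0.6)
= -6.24

-6.24


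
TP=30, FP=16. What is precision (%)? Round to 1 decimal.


Precision = TP / (TP + FP) * 100
= 30 / (30 + 16)
= 30 / 46
= 0.6522
= 65.2%

65.2


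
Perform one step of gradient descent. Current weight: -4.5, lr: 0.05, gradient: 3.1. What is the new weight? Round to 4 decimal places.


w_new = w_old - lr * gradient
= -4.5 - 0.05 * 3.1
= -4.5 - (0.155)
= -4.6550

-4.6550


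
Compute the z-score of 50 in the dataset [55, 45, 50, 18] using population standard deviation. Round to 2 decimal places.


Mean = (55 + 45 + 50 + 18) / 4 = 42.0
Variance = sum((x_i - mean)^2) / n = 204.5
Std = sqrt(204.5) = 14.3003
Z = (x - mean) / std
= (50 - 42.0) / 14.3003
= 8.0 / 14.3003
= 0.56

0.56


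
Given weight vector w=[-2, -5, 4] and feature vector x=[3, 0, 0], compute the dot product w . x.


Element-wise products:
-2 * 3 = -6
-5 * 0 = 0
4 * 0 = 0
Sum = -6 + 0 + 0
= -6

-6


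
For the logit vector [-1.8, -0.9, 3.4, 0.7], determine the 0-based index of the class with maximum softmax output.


Softmax is a monotonic transformation, so it preserves the argmax.
We need to find the index of the maximum logit.
Index 0: -1.8
Index 1: -0.9
Index 2: 3.4
Index 3: 0.7
Maximum logit = 3.4 at index 2

2


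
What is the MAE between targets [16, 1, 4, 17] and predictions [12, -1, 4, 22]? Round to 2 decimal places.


Absolute errors: [4, 2, 0, 5]
Sum of absolute errors = 11
MAE = 11 / 4 = 2.75

2.75


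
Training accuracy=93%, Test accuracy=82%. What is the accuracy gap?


Gap = train_accuracy - test_accuracy
= 93 - 82
= 11%
This gap suggests the model is overfitting.

11


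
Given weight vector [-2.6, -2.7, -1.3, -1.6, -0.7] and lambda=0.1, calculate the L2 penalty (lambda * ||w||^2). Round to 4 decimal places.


Squaring each weight:
(-2.6)^2 = 6.76
(-2.7)^2 = 7.29
(-1.3)^2 = 1.69
(-1.6)^2 = 2.56
(-0.7)^2 = 0.49
Sum of squares = 18.79
Penalty = 0.1 * 18.79 = 1.8790

1.8790


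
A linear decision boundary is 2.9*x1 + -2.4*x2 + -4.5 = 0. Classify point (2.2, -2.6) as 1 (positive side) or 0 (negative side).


Compute 2.9 * 2.2 + -2.4 * -2.6 + -4.5
= 6.38 + 6.24 + -4.5
= 8.12
Since 8.12 >= 0, the point is on the positive side.

1


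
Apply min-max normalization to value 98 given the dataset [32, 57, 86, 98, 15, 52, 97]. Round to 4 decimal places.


Min = 15, Max = 98
Range = 98 - 15 = 83
Scaled = (x - min) / (max - min)
= (98 - 15) / 83
= 83 / 83
= 1.0000

1.0000


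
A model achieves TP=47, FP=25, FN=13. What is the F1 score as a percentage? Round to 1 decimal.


Precision = TP / (TP + FP) = 47 / 72 = 0.6528
Recall = TP / (TP + FN) = 47 / 60 = 0.7833
F1 = 2 * P * R / (P + R)
= 2 * 0.6528 * 0.7833 / (0.6528 + 0.7833)
= 1.0227 / 1.4361
= 0.7121
As percentage: 71.2%

71.2


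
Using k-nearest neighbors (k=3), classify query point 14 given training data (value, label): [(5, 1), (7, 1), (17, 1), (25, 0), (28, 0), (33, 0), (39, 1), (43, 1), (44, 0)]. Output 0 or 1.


Distances from query 14:
Point 17 (class 1): distance = 3
Point 7 (class 1): distance = 7
Point 5 (class 1): distance = 9
K=3 nearest neighbors: classes = [1, 1, 1]
Votes for class 1: 3 / 3
Majority vote => class 1

1


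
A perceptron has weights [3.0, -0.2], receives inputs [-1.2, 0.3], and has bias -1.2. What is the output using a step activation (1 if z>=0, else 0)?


z = w . x + b
= 3.0*-1.2 + -0.2*0.3 + -1.2
= -3.6 + -0.06 + -1.2
= -3.66 + -1.2
= -4.86
Since z = -4.86 < 0, output = 0

0


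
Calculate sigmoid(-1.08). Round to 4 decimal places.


sigmoid(z) = 1 / (1 + exp(-z))
exp(-(-1.08)) = exp(1.08) = 2.9447
1 + 2.9447 = 3.9447
1 / 3.9447 = 0.2535

0.2535


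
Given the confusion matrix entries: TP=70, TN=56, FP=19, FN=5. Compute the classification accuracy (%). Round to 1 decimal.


Accuracy = (TP + TN) / (TP + TN + FP + FN) * 100
= (70 + 56) / (70 + 56 + 19 + 5)
= 126 / 150
= 0.84
= 84.0%

84.0


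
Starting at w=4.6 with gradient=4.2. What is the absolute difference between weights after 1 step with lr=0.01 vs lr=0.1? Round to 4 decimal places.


With lr=0.01: w_new = 4.6 - 0.01 * 4.2 = 4.558
With lr=0.1: w_new = 4.6 - 0.1 * 4.2 = 4.18
Absolute difference = |4.558 - 4.18|
= 0.3780

0.3780


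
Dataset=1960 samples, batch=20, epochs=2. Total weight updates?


Iterations per epoch = 1960 / 20 = 98
Total updates = iterations_per_epoch * epochs
= 98 * 2
= 196

196


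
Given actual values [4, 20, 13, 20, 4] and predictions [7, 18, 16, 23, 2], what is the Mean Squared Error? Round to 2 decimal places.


Differences: [-3, 2, -3, -3, 2]
Squared errors: [9, 4, 9, 9, 4]
Sum of squared errors = 35
MSE = 35 / 5 = 7.00

7.00


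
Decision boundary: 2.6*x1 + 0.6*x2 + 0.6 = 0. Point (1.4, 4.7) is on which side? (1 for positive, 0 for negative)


Compute 2.6 * 1.4 + 0.6 * 4.7 + 0.6
= 3.64 + 2.82 + 0.6
= 7.06
Since 7.06 >= 0, the point is on the positive side.

1


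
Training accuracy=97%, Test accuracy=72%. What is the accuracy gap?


Gap = train_accuracy - test_accuracy
= 97 - 72
= 25%
This large gap strongly indicates overfitting.

25


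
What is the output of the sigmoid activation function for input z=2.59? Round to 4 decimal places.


sigmoid(z) = 1 / (1 + exp(-z))
exp(-(2.59)) = exp(-2.59) = 0.075
1 + 0.075 = 1.075
1 / 1.075 = 0.9302

0.9302


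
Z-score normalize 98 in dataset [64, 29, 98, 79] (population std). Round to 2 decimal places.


Mean = (64 + 29 + 98 + 79) / 4 = 67.5
Variance = sum((x_i - mean)^2) / n = 639.25
Std = sqrt(639.25) = 25.2834
Z = (x - mean) / std
= (98 - 67.5) / 25.2834
= 30.5 / 25.2834
= 1.21

1.21


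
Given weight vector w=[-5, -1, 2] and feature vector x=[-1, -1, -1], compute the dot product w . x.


Element-wise products:
-5 * -1 = 5
-1 * -1 = 1
2 * -1 = -2
Sum = 5 + 1 + -2
= 4

4


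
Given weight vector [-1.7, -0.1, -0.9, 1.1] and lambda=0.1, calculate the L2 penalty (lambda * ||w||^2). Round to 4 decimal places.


Squaring each weight:
(-1.7)^2 = 2.89
(-0.1)^2 = 0.01
(-0.9)^2 = 0.81
1.1^2 = 1.21
Sum of squares = 4.92
Penalty = 0.1 * 4.92 = 0.4920

0.4920


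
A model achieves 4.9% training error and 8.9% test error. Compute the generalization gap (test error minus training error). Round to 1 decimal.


Generalization gap = test_error - train_error
= 8.9 - 4.9
= 4.0%
A moderate gap.

4.0


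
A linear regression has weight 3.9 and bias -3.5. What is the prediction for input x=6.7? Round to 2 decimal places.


y = 3.9 * 6.7 + (-3.5)
= 26.13 + (-3.5)
= 22.63

22.63


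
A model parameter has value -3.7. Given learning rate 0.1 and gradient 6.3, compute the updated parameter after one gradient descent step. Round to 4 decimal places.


w_new = w_old - lr * gradient
= -3.7 - 0.1 * 6.3
= -3.7 - (0.63)
= -4.3300

-4.3300


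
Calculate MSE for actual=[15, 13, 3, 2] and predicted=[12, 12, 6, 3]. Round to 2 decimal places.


Differences: [3, 1, -3, -1]
Squared errors: [9, 1, 9, 1]
Sum of squared errors = 20
MSE = 20 / 4 = 5.00

5.00


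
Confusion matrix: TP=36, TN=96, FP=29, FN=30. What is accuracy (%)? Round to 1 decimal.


Accuracy = (TP + TN) / (TP + TN + FP + FN) * 100
= (36 + 96) / (36 + 96 + 29 + 30)
= 132 / 191
= 0.6911
= 69.1%

69.1


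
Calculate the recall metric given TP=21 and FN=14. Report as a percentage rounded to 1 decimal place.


Recall = TP / (TP + FN) * 100
= 21 / (21 + 14)
= 21 / 35
= 0.6
= 60.0%

60.0


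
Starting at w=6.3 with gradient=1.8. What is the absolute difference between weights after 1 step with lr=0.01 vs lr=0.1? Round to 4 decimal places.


With lr=0.01: w_new = 6.3 - 0.01 * 1.8 = 6.282
With lr=0.1: w_new = 6.3 - 0.1 * 1.8 = 6.12
Absolute difference = |6.282 - 6.12|
= 0.1620

0.1620


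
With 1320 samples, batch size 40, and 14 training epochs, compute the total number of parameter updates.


Iterations per epoch = 1320 / 40 = 33
Total updates = iterations_per_epoch * epochs
= 33 * 14
= 462

462


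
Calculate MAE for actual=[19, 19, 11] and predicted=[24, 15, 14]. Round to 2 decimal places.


Absolute errors: [5, 4, 3]
Sum of absolute errors = 12
MAE = 12 / 3 = 4.00

4.00


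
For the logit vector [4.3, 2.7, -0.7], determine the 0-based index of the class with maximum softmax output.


Softmax is a monotonic transformation, so it preserves the argmax.
We need to find the index of the maximum logit.
Index 0: 4.3
Index 1: 2.7
Index 2: -0.7
Maximum logit = 4.3 at index 0

0


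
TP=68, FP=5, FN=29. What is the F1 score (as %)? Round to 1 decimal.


Precision = TP / (TP + FP) = 68 / 73 = 0.9315
Recall = TP / (TP + FN) = 68 / 97 = 0.701
F1 = 2 * P * R / (P + R)
= 2 * 0.9315 * 0.701 / (0.9315 + 0.701)
= 1.306 / 1.6325
= 0.8
As percentage: 80.0%

80.0


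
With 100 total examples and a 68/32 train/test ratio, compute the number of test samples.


Train samples = 100 * 68% = 68
Test samples = 100 - 68
= 32

32


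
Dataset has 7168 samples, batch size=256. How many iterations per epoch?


Iterations per epoch = dataset_size / batch_size
= 7168 / 256
= 28

28


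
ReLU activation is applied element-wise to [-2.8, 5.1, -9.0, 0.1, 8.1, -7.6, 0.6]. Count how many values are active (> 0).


ReLU(x) = max(0, x) for each element:
ReLU(-2.8) = 0
ReLU(5.1) = 5.1
ReLU(-9.0) = 0
ReLU(0.1) = 0.1
ReLU(8.1) = 8.1
ReLU(-7.6) = 0
ReLU(0.6) = 0.6
Active neurons (>0): 4

4


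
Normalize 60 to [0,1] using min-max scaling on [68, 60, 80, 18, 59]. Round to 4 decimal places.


Min = 18, Max = 80
Range = 80 - 18 = 62
Scaled = (x - min) / (max - min)
= (60 - 18) / 62
= 42 / 62
= 0.6774

0.6774


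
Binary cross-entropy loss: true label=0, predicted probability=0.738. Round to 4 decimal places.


For y=0: Loss = -log(1-p)
= -log(1 - 0.738)
= -log(0.262)
= -(-1.3394)
= 1.3394

1.3394


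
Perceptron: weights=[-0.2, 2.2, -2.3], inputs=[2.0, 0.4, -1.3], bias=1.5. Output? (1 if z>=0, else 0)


z = w . x + b
= -0.2*2.0 + 2.2*0.4 + -2.3*-1.3 + 1.5
= -0.4 + 0.88 + 2.99 + 1.5
= 3.47 + 1.5
= 4.97
Since z = 4.97 >= 0, output = 1

1


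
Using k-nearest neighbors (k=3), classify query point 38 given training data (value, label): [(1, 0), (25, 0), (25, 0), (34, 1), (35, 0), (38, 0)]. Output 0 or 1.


Distances from query 38:
Point 38 (class 0): distance = 0
Point 35 (class 0): distance = 3
Point 34 (class 1): distance = 4
K=3 nearest neighbors: classes = [0, 0, 1]
Votes for class 1: 1 / 3
Majority vote => class 0

0


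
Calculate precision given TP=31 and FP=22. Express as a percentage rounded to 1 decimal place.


Precision = TP / (TP + FP) * 100
= 31 / (31 + 22)
= 31 / 53
= 0.5849
= 58.5%

58.5


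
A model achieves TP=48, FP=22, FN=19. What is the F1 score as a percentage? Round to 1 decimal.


Precision = TP / (TP + FP) = 48 / 70 = 0.6857
Recall = TP / (TP + FN) = 48 / 67 = 0.7164
F1 = 2 * P * R / (P + R)
= 2 * 0.6857 * 0.7164 / (0.6857 + 0.7164)
= 0.9825 / 1.4021
= 0.7007
As percentage: 70.1%

70.1


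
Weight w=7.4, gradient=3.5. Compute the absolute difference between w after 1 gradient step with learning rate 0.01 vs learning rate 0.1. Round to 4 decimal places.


With lr=0.01: w_new = 7.4 - 0.01 * 3.5 = 7.365
With lr=0.1: w_new = 7.4 - 0.1 * 3.5 = 7.05
Absolute difference = |7.365 - 7.05|
= 0.3150

0.3150


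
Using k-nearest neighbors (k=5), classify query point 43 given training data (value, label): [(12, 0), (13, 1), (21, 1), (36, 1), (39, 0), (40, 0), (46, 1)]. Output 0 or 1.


Distances from query 43:
Point 40 (class 0): distance = 3
Point 46 (class 1): distance = 3
Point 39 (class 0): distance = 4
Point 36 (class 1): distance = 7
Point 21 (class 1): distance = 22
K=5 nearest neighbors: classes = [0, 1, 0, 1, 1]
Votes for class 1: 3 / 5
Majority vote => class 1

1


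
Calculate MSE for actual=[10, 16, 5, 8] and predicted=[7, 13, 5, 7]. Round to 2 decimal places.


Differences: [3, 3, 0, 1]
Squared errors: [9, 9, 0, 1]
Sum of squared errors = 19
MSE = 19 / 4 = 4.75

4.75


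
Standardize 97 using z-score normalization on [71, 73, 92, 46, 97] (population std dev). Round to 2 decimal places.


Mean = (71 + 73 + 92 + 46 + 97) / 5 = 75.8
Variance = sum((x_i - mean)^2) / n = 326.16
Std = sqrt(326.16) = 18.0599
Z = (x - mean) / std
= (97 - 75.8) / 18.0599
= 21.2 / 18.0599
= 1.17

1.17


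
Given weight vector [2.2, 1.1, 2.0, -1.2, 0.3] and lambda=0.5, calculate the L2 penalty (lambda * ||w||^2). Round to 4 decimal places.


Squaring each weight:
2.2^2 = 4.84
1.1^2 = 1.21
2.0^2 = 4.0
(-1.2)^2 = 1.44
0.3^2 = 0.09
Sum of squares = 11.58
Penalty = 0.5 * 11.58 = 5.7900

5.7900


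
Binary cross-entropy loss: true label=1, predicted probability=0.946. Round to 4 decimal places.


For y=1: Loss = -log(p)
= -log(0.946)
= -(-0.0555)
= 0.0555

0.0555


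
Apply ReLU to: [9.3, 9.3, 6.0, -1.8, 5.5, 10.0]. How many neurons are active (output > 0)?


ReLU(x) = max(0, x) for each element:
ReLU(9.3) = 9.3
ReLU(9.3) = 9.3
ReLU(6.0) = 6.0
ReLU(-1.8) = 0
ReLU(5.5) = 5.5
ReLU(10.0) = 10.0
Active neurons (>0): 5

5


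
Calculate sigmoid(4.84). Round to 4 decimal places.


sigmoid(z) = 1 / (1 + exp(-z))
exp(-(4.84)) = exp(-4.84) = 0.0079
1 + 0.0079 = 1.0079
1 / 1.0079 = 0.9922

0.9922
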